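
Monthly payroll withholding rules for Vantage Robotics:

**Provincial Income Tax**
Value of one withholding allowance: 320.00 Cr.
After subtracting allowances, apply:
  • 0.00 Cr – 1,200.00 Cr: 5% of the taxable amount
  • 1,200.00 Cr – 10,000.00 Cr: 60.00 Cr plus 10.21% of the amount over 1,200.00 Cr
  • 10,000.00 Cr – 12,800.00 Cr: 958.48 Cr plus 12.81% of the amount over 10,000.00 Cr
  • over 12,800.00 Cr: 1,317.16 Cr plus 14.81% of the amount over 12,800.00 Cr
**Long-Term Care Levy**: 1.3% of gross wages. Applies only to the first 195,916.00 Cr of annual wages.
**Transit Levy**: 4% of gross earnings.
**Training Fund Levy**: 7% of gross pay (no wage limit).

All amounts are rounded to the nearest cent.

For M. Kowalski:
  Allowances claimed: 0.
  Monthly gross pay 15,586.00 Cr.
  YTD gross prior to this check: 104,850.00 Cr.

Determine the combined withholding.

Provincial Income Tax: taxable = 15,586.00 Cr
  1,317.16 Cr + 14.81% × (15,586.00 Cr − 12,800.00 Cr) = 1,317.16 Cr + 14.81% × 2,786.00 Cr = 1,729.77 Cr
Long-Term Care Levy: 1.3% × 15,586.00 Cr = 202.62 Cr
Transit Levy: 4% × 15,586.00 Cr = 623.44 Cr
Training Fund Levy: 7% × 15,586.00 Cr = 1,091.02 Cr
Total: 1,729.77 Cr + 202.62 Cr + 623.44 Cr + 1,091.02 Cr = 3,646.85 Cr

3,646.85 Cr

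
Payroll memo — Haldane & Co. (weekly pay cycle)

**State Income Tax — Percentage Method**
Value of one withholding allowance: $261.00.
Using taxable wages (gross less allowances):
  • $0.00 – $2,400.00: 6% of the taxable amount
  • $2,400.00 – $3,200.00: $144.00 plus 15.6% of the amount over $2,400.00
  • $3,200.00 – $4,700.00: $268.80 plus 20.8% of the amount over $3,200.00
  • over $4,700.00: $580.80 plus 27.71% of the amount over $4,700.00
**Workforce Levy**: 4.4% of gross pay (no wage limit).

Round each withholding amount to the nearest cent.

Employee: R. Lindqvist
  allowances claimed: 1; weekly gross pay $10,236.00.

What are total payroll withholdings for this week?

$2,492.88

State Income Tax: taxable = $10,236.00 − 1×$261.00 = $9,975.00
  $580.80 + 27.71% × ($9,975.00 − $4,700.00) = $580.80 + 27.71% × $5,275.00 = $2,042.50
Workforce Levy: 4.4% × $10,236.00 = $450.38
Total: $2,042.50 + $450.38 = $2,492.88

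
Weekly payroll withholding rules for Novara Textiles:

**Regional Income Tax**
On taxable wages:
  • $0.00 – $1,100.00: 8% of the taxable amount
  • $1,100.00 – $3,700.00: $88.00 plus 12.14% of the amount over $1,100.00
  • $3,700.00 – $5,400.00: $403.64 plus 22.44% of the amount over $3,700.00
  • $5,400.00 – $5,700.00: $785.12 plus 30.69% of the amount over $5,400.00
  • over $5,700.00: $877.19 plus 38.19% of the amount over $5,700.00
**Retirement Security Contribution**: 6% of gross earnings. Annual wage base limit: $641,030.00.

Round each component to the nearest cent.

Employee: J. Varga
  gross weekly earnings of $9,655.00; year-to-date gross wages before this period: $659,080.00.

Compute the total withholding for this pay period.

Regional Income Tax: taxable = $9,655.00
  $877.19 + 38.19% × ($9,655.00 − $5,700.00) = $877.19 + 38.19% × $3,955.00 = $2,387.60
Retirement Security Contribution: YTD $659,080.00 ≥ cap $641,030.00 → $0.00
Total: $2,387.60 + $0.00 = $2,387.60

$2,387.60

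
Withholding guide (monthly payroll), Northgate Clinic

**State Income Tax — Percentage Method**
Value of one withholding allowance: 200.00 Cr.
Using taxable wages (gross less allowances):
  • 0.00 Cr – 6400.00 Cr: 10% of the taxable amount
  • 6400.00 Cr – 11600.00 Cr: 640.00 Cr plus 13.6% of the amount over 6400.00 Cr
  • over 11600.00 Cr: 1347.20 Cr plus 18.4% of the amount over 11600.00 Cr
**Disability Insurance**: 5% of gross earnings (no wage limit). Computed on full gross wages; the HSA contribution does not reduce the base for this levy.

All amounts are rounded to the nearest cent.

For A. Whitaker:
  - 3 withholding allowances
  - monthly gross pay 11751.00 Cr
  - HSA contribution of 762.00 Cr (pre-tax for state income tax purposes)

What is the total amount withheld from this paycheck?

State Income Tax: taxable = 11751.00 Cr − 762.00 Cr − 3×200.00 Cr = 10389.00 Cr
  640.00 Cr + 13.6% × (10389.00 Cr − 6400.00 Cr) = 640.00 Cr + 13.6% × 3989.00 Cr = 1182.50 Cr
Disability Insurance: 5% × 11751.00 Cr = 587.55 Cr
Total: 1182.50 Cr + 587.55 Cr = 1770.05 Cr

1770.05 Cr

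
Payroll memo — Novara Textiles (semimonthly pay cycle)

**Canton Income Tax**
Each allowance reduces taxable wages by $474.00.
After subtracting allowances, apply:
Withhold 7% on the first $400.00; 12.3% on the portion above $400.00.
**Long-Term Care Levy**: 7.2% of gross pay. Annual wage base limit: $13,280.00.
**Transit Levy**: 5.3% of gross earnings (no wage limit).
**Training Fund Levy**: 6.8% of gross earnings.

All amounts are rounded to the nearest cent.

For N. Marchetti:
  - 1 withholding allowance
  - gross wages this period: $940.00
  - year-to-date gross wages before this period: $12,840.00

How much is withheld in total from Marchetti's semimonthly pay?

Canton Income Tax: taxable = $940.00 − 1×$474.00 = $466.00
  $28.00 + 12.3% × ($466.00 − $400.00) = $28.00 + 12.3% × $66.00 = $36.12
Long-Term Care Levy: cap $13,280.00 − YTD $12,840.00 = $440.00 subject; 7.2% × $440.00 = $31.68
Transit Levy: 5.3% × $940.00 = $49.82
Training Fund Levy: 6.8% × $940.00 = $63.92
Total: $36.12 + $31.68 + $49.82 + $63.92 = $181.54

$181.54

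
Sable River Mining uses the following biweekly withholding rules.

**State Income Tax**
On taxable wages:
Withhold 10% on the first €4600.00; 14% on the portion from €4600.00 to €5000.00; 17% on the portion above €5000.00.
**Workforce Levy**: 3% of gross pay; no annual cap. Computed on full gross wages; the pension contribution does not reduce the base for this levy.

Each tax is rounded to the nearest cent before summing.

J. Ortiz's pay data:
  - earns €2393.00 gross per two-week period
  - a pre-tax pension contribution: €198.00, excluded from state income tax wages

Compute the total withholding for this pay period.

State Income Tax: taxable = €2393.00 − €198.00 = €2195.00
  10% × €2195.00 = €219.50
Workforce Levy: 3% × €2393.00 = €71.79
Total: €219.50 + €71.79 = €291.29

€291.29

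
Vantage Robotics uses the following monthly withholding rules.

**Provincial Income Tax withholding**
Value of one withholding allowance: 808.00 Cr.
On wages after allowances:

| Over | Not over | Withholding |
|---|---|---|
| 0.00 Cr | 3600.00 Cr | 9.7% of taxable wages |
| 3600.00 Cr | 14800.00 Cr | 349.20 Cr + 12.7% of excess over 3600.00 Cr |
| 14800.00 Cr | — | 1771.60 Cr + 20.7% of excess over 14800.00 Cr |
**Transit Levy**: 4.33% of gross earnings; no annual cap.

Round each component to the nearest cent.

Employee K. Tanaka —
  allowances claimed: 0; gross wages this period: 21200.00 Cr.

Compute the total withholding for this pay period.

Provincial Income Tax: taxable = 21200.00 Cr
  1771.60 Cr + 20.7% × (21200.00 Cr − 14800.00 Cr) = 1771.60 Cr + 20.7% × 6400.00 Cr = 3096.40 Cr
Transit Levy: 4.33% × 21200.00 Cr = 917.96 Cr
Total: 3096.40 Cr + 917.96 Cr = 4014.36 Cr

4014.36 Cr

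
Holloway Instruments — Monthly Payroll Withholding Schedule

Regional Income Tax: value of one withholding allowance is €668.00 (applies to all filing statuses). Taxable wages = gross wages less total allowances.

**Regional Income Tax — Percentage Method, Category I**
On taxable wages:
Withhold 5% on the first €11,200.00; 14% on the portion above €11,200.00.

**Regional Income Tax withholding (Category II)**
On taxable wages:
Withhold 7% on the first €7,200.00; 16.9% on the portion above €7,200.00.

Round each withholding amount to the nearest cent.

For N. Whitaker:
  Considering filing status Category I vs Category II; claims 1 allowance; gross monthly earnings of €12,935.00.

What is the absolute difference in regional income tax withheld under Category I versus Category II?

Regional Income Tax (Category I): taxable = €12,935.00 − 1×€668.00 = €12,267.00
  €560.00 + 14% × (€12,267.00 − €11,200.00) = €560.00 + 14% × €1,067.00 = €709.38
Regional Income Tax (Category II): taxable = €12,935.00 − 1×€668.00 = €12,267.00
  €504.00 + 16.9% × (€12,267.00 − €7,200.00) = €504.00 + 16.9% × €5,067.00 = €1,360.32
Difference: |€709.38 − €1,360.32| = €650.94 (higher under Category II)

€650.94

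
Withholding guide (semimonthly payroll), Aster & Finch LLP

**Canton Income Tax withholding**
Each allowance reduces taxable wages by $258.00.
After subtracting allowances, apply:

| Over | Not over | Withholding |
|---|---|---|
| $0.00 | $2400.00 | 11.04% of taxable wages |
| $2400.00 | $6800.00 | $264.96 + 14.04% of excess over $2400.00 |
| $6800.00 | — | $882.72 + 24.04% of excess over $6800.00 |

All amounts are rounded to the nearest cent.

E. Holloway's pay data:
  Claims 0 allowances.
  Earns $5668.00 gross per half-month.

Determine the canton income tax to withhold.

$723.79

Canton Income Tax: taxable = $5668.00
  $264.96 + 14.04% × ($5668.00 − $2400.00) = $264.96 + 14.04% × $3268.00 = $723.79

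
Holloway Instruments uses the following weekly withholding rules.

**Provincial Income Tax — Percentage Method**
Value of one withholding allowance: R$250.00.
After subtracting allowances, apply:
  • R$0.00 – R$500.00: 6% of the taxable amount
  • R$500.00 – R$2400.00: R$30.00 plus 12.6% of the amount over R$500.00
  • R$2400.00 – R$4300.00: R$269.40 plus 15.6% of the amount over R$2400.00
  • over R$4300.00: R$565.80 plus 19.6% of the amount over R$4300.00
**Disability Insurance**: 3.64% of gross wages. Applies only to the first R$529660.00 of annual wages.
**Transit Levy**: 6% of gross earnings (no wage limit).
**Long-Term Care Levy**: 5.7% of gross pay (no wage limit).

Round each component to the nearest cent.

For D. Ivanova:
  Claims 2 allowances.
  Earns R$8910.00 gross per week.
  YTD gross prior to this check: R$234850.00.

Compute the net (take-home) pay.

R$6171.85

Provincial Income Tax: taxable = R$8910.00 − 2×R$250.00 = R$8410.00
  R$565.80 + 19.6% × (R$8410.00 − R$4300.00) = R$565.80 + 19.6% × R$4110.00 = R$1371.36
Disability Insurance: 3.64% × R$8910.00 = R$324.32
Transit Levy: 6% × R$8910.00 = R$534.60
Long-Term Care Levy: 5.7% × R$8910.00 = R$507.87
Total withheld: R$1371.36 + R$324.32 + R$534.60 + R$507.87 = R$2738.15
Net pay: R$8910.00 − R$2738.15 = R$6171.85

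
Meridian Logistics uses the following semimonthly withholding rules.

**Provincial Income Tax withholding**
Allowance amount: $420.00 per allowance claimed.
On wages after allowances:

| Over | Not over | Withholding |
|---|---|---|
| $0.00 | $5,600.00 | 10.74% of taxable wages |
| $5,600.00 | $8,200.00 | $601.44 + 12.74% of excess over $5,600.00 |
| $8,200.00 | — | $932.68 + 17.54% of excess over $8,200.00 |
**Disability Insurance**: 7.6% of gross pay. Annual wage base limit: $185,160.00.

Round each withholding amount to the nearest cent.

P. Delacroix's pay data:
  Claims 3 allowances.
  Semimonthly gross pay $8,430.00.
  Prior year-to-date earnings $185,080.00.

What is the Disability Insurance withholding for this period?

Disability Insurance: cap $185,160.00 − YTD $185,080.00 = $80.00 subject; 7.6% × $80.00 = $6.08

$6.08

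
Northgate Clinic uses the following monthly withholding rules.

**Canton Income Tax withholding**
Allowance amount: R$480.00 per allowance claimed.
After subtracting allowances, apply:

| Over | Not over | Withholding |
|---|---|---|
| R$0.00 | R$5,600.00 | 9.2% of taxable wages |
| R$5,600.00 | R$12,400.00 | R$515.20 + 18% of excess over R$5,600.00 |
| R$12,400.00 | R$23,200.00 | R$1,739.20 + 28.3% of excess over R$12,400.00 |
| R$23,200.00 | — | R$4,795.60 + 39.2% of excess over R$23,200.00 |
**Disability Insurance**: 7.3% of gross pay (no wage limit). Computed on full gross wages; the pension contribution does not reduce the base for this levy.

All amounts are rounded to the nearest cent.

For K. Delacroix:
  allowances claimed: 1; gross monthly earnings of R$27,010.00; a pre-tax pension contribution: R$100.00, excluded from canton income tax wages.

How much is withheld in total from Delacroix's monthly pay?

R$8,033.49

Canton Income Tax: taxable = R$27,010.00 − R$100.00 − 1×R$480.00 = R$26,430.00
  R$4,795.60 + 39.2% × (R$26,430.00 − R$23,200.00) = R$4,795.60 + 39.2% × R$3,230.00 = R$6,061.76
Disability Insurance: 7.3% × R$27,010.00 = R$1,971.73
Total: R$6,061.76 + R$1,971.73 = R$8,033.49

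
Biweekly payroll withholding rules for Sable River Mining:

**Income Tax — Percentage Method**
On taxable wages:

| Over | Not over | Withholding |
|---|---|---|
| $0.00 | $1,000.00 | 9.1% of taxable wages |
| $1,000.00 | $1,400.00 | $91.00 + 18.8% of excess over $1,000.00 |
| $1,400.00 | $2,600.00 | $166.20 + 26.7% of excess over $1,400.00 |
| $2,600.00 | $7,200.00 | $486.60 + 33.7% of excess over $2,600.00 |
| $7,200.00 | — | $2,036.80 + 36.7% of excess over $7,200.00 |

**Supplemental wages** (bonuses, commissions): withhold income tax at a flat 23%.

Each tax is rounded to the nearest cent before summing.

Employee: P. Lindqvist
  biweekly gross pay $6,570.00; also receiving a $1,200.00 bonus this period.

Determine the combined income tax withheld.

Income Tax: taxable = $6,570.00
  $486.60 + 33.7% × ($6,570.00 − $2,600.00) = $486.60 + 33.7% × $3,970.00 = $1,824.49
Supplemental (23% flat on bonus): 23% × $1,200.00 = $276.00
Total income tax: $1,824.49 + $276.00 = $2,100.49

$2,100.49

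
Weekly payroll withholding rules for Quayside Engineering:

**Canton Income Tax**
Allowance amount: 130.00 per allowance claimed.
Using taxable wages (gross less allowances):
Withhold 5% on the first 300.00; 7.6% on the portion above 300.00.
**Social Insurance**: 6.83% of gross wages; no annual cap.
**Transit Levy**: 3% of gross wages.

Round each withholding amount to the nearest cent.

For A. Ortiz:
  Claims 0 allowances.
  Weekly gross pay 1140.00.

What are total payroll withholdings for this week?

190.90

Canton Income Tax: taxable = 1140.00
  15.00 + 7.6% × (1140.00 − 300.00) = 15.00 + 7.6% × 840.00 = 78.84
Social Insurance: 6.83% × 1140.00 = 77.86
Transit Levy: 3% × 1140.00 = 34.20
Total: 78.84 + 77.86 + 34.20 = 190.90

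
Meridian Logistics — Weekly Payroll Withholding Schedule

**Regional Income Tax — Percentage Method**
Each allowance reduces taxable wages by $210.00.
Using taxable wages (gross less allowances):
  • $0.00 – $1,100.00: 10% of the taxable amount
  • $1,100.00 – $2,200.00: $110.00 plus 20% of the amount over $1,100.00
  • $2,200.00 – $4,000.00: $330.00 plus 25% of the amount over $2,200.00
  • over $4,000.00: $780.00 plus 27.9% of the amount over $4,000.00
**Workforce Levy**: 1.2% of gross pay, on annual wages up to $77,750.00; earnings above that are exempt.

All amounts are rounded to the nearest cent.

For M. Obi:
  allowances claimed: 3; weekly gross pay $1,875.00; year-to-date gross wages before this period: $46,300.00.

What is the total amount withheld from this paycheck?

Regional Income Tax: taxable = $1,875.00 − 3×$210.00 = $1,245.00
  $110.00 + 20% × ($1,245.00 − $1,100.00) = $110.00 + 20% × $145.00 = $139.00
Workforce Levy: 1.2% × $1,875.00 = $22.50
Total: $139.00 + $22.50 = $161.50

$161.50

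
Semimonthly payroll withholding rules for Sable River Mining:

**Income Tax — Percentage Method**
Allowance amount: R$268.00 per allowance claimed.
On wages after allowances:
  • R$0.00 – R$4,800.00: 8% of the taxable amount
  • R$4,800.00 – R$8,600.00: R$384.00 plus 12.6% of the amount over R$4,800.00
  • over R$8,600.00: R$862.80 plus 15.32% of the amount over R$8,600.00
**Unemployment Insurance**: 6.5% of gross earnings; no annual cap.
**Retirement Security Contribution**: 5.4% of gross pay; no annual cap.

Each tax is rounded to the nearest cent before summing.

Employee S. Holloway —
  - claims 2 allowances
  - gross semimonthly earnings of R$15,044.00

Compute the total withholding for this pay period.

Income Tax: taxable = R$15,044.00 − 2×R$268.00 = R$14,508.00
  R$862.80 + 15.32% × (R$14,508.00 − R$8,600.00) = R$862.80 + 15.32% × R$5,908.00 = R$1,767.91
Unemployment Insurance: 6.5% × R$15,044.00 = R$977.86
Retirement Security Contribution: 5.4% × R$15,044.00 = R$812.38
Total: R$1,767.91 + R$977.86 + R$812.38 = R$3,558.15

R$3,558.15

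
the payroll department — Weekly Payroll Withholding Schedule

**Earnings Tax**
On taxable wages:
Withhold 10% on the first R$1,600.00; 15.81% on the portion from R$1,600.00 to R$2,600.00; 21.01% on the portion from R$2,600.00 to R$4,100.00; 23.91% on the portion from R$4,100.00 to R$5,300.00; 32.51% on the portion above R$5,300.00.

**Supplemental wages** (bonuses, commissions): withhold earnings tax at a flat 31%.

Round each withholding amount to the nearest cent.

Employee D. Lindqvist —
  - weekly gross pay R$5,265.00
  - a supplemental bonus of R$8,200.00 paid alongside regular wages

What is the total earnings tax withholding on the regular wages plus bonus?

Earnings Tax: taxable = R$5,265.00
  R$633.25 + 23.91% × (R$5,265.00 − R$4,100.00) = R$633.25 + 23.91% × R$1,165.00 = R$911.80
Supplemental (31% flat on bonus): 31% × R$8,200.00 = R$2,542.00
Total earnings tax: R$911.80 + R$2,542.00 = R$3,453.80

R$3,453.80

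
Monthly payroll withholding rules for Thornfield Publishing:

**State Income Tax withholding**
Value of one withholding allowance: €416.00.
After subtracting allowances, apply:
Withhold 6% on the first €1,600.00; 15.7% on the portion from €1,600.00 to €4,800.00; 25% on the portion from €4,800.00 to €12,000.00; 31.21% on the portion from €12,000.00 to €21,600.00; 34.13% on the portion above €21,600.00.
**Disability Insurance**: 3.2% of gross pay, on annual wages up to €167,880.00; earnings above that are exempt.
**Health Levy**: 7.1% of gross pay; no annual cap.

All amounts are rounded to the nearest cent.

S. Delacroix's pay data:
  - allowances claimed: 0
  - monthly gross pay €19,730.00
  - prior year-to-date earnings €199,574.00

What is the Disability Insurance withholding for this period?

Disability Insurance: YTD €199,574.00 ≥ cap €167,880.00 → €0.00

€0.00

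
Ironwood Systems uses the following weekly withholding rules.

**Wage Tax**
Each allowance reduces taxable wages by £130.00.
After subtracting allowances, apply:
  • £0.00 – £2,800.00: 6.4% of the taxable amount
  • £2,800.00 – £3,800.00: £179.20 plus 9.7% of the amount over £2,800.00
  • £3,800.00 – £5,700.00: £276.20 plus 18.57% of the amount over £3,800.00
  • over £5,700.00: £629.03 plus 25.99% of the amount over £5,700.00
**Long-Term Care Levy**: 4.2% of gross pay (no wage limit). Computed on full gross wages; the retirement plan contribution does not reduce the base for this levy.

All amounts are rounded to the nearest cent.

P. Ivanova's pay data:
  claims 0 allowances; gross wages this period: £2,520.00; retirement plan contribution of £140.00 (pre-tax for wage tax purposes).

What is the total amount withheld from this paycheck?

Wage Tax: taxable = £2,520.00 − £140.00 = £2,380.00
  6.4% × £2,380.00 = £152.32
Long-Term Care Levy: 4.2% × £2,520.00 = £105.84
Total: £152.32 + £105.84 = £258.16

£258.16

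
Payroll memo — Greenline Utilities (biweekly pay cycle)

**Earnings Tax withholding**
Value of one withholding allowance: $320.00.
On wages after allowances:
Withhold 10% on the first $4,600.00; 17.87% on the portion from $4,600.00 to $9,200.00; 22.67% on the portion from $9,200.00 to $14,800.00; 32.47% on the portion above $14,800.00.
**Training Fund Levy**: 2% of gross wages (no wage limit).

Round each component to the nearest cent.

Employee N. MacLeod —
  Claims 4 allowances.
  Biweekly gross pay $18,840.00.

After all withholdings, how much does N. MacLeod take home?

$15,015.49

Earnings Tax: taxable = $18,840.00 − 4×$320.00 = $17,560.00
  $2,551.54 + 32.47% × ($17,560.00 − $14,800.00) = $2,551.54 + 32.47% × $2,760.00 = $3,447.71
Training Fund Levy: 2% × $18,840.00 = $376.80
Total withheld: $3,447.71 + $376.80 = $3,824.51
Net pay: $18,840.00 − $3,824.51 = $15,015.49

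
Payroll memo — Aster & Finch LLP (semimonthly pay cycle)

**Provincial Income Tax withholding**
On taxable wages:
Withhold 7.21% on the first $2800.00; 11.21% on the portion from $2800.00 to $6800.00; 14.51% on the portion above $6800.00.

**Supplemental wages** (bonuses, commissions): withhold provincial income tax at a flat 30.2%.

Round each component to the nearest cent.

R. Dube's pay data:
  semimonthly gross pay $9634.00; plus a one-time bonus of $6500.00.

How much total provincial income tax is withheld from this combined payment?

Provincial Income Tax: taxable = $9634.00
  $650.28 + 14.51% × ($9634.00 − $6800.00) = $650.28 + 14.51% × $2834.00 = $1061.49
Supplemental (30.2% flat on bonus): 30.2% × $6500.00 = $1963.00
Total provincial income tax: $1061.49 + $1963.00 = $3024.49

$3024.49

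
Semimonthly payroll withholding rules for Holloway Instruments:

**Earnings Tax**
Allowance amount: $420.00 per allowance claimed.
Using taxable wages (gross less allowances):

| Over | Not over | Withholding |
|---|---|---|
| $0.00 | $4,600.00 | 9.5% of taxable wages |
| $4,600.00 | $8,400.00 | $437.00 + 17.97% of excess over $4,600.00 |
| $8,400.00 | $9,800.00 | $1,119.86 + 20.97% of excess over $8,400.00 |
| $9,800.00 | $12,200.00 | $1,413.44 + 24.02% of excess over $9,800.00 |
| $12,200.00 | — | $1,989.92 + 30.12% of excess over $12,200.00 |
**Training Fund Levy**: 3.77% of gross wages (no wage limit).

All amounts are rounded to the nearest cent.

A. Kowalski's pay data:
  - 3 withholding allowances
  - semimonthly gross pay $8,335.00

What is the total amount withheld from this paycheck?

Earnings Tax: taxable = $8,335.00 − 3×$420.00 = $7,075.00
  $437.00 + 17.97% × ($7,075.00 − $4,600.00) = $437.00 + 17.97% × $2,475.00 = $881.76
Training Fund Levy: 3.77% × $8,335.00 = $314.23
Total: $881.76 + $314.23 = $1,195.99

$1,195.99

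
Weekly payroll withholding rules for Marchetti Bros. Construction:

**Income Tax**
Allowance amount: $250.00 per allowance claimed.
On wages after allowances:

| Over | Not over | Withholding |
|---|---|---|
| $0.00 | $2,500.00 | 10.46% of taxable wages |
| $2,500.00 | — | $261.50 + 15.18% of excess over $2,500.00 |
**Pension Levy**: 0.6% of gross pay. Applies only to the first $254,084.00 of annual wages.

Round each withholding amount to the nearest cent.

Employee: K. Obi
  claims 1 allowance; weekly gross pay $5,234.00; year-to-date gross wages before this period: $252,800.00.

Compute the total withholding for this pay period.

Income Tax: taxable = $5,234.00 − 1×$250.00 = $4,984.00
  $261.50 + 15.18% × ($4,984.00 − $2,500.00) = $261.50 + 15.18% × $2,484.00 = $638.57
Pension Levy: cap $254,084.00 − YTD $252,800.00 = $1,284.00 subject; 0.6% × $1,284.00 = $7.70
Total: $638.57 + $7.70 = $646.27

$646.27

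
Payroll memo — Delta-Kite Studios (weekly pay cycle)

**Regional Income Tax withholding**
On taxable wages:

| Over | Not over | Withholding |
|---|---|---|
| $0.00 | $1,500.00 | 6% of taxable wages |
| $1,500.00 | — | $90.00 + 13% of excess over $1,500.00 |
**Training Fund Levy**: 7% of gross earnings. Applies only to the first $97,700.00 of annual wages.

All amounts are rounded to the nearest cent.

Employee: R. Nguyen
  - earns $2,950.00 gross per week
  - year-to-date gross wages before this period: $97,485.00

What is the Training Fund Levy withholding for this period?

Training Fund Levy: cap $97,700.00 − YTD $97,485.00 = $215.00 subject; 7% × $215.00 = $15.05

$15.05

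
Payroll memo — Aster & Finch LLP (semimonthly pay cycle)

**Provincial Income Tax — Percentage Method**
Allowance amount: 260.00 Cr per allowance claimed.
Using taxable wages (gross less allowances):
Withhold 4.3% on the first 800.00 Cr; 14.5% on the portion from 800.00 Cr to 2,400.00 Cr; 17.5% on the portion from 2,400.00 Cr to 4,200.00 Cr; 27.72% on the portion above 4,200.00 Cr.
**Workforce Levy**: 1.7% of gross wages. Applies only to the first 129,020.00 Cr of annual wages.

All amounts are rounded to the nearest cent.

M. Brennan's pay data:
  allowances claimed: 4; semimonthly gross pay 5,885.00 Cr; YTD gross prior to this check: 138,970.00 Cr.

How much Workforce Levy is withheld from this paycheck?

Workforce Levy: YTD 138,970.00 Cr ≥ cap 129,020.00 Cr → 0.00 Cr

0.00 Cr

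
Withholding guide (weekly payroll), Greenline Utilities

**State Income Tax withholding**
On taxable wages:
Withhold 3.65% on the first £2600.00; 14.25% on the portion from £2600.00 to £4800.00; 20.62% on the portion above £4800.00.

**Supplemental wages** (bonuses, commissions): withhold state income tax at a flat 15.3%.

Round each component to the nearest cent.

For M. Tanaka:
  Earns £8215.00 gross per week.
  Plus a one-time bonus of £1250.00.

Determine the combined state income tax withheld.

£1303.82

State Income Tax: taxable = £8215.00
  £408.40 + 20.62% × (£8215.00 − £4800.00) = £408.40 + 20.62% × £3415.00 = £1112.57
Supplemental (15.3% flat on bonus): 15.3% × £1250.00 = £191.25
Total state income tax: £1112.57 + £191.25 = £1303.82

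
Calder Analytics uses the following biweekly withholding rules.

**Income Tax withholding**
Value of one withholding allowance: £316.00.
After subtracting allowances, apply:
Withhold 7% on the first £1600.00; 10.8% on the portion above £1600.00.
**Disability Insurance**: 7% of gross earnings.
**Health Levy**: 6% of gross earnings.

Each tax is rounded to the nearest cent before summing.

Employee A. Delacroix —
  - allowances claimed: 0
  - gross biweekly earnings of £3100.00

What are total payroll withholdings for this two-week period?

Income Tax: taxable = £3100.00
  £112.00 + 10.8% × (£3100.00 − £1600.00) = £112.00 + 10.8% × £1500.00 = £274.00
Disability Insurance: 7% × £3100.00 = £217.00
Health Levy: 6% × £3100.00 = £186.00
Total: £274.00 + £217.00 + £186.00 = £677.00

£677.00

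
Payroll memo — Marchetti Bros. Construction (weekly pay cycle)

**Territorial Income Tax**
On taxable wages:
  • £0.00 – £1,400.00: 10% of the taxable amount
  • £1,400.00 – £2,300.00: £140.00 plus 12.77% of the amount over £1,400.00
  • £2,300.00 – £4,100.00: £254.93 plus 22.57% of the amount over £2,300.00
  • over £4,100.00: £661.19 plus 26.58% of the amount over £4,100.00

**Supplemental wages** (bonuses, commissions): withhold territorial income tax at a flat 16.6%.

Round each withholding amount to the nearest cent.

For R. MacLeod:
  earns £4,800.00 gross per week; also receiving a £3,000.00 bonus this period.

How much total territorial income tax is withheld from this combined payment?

£1,345.25

Territorial Income Tax: taxable = £4,800.00
  £661.19 + 26.58% × (£4,800.00 − £4,100.00) = £661.19 + 26.58% × £700.00 = £847.25
Supplemental (16.6% flat on bonus): 16.6% × £3,000.00 = £498.00
Total territorial income tax: £847.25 + £498.00 = £1,345.25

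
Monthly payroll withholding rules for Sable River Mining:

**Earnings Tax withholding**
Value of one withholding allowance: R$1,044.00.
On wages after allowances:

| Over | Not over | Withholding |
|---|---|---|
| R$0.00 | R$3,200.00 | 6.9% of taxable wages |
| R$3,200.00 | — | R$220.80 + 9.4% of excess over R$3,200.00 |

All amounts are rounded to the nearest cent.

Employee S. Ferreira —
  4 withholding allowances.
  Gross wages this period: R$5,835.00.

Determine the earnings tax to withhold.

Earnings Tax: taxable = R$5,835.00 − 4×R$1,044.00 = R$1,659.00
  6.9% × R$1,659.00 = R$114.47

R$114.47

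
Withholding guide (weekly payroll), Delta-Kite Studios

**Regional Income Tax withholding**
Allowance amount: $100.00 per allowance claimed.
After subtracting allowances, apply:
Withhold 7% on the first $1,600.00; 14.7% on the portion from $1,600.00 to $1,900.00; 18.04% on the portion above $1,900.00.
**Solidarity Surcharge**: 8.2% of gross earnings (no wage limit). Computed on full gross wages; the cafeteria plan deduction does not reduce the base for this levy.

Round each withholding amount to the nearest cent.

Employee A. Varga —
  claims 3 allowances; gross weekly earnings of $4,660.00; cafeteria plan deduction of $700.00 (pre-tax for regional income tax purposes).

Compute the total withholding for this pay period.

Regional Income Tax: taxable = $4,660.00 − $700.00 − 3×$100.00 = $3,660.00
  $156.10 + 18.04% × ($3,660.00 − $1,900.00) = $156.10 + 18.04% × $1,760.00 = $473.60
Solidarity Surcharge: 8.2% × $4,660.00 = $382.12
Total: $473.60 + $382.12 = $855.72

$855.72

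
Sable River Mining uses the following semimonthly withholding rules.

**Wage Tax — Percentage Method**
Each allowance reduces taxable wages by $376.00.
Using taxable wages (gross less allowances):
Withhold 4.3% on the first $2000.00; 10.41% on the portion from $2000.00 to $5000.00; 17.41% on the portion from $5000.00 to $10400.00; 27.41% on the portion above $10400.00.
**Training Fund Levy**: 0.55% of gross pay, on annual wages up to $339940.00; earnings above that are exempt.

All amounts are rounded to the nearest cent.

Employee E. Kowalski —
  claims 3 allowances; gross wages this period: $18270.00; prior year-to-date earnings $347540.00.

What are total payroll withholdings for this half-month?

$3186.42

Wage Tax: taxable = $18270.00 − 3×$376.00 = $17142.00
  $1338.44 + 27.41% × ($17142.00 − $10400.00) = $1338.44 + 27.41% × $6742.00 = $3186.42
Training Fund Levy: YTD $347540.00 ≥ cap $339940.00 → $0.00
Total: $3186.42 + $0.00 = $3186.42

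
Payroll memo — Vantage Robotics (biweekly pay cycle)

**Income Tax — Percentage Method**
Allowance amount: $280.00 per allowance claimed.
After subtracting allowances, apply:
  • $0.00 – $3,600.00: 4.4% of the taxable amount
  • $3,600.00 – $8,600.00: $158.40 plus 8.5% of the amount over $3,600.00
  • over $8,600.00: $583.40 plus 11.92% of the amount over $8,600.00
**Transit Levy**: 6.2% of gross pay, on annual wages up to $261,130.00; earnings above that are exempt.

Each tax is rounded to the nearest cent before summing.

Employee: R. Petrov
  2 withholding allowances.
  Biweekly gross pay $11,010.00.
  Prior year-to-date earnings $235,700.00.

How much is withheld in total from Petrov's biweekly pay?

Income Tax: taxable = $11,010.00 − 2×$280.00 = $10,450.00
  $583.40 + 11.92% × ($10,450.00 − $8,600.00) = $583.40 + 11.92% × $1,850.00 = $803.92
Transit Levy: 6.2% × $11,010.00 = $682.62
Total: $803.92 + $682.62 = $1,486.54

$1,486.54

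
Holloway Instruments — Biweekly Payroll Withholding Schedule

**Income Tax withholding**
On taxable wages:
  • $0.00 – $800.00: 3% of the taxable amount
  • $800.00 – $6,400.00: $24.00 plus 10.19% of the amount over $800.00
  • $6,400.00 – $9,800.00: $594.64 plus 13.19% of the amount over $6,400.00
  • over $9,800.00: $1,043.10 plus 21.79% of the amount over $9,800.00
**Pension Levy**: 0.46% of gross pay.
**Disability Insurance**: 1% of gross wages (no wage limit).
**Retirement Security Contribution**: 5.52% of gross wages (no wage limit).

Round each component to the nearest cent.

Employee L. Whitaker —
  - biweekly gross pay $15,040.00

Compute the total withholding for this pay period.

$3,234.69

Income Tax: taxable = $15,040.00
  $1,043.10 + 21.79% × ($15,040.00 − $9,800.00) = $1,043.10 + 21.79% × $5,240.00 = $2,184.90
Pension Levy: 0.46% × $15,040.00 = $69.18
Disability Insurance: 1% × $15,040.00 = $150.40
Retirement Security Contribution: 5.52% × $15,040.00 = $830.21
Total: $2,184.90 + $69.18 + $150.40 + $830.21 = $3,234.69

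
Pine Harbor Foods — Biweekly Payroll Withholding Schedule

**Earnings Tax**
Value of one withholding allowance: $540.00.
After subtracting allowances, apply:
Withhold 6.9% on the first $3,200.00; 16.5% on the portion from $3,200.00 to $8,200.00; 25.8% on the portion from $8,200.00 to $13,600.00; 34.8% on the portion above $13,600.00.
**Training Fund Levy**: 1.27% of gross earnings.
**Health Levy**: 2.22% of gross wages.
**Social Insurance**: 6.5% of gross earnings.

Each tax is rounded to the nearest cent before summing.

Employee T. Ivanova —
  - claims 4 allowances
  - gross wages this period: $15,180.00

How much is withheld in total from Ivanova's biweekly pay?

$3,805.85

Earnings Tax: taxable = $15,180.00 − 4×$540.00 = $13,020.00
  $1,045.80 + 25.8% × ($13,020.00 − $8,200.00) = $1,045.80 + 25.8% × $4,820.00 = $2,289.36
Training Fund Levy: 1.27% × $15,180.00 = $192.79
Health Levy: 2.22% × $15,180.00 = $337.00
Social Insurance: 6.5% × $15,180.00 = $986.70
Total: $2,289.36 + $192.79 + $337.00 + $986.70 = $3,805.85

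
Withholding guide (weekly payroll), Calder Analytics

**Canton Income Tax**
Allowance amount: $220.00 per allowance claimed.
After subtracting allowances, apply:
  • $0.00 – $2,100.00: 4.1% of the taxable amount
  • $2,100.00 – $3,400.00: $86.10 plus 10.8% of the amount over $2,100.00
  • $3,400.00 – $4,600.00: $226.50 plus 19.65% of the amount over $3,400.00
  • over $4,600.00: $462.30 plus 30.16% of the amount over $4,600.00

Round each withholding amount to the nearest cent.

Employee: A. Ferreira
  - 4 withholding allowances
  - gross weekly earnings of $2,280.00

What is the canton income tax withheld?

Canton Income Tax: taxable = $2,280.00 − 4×$220.00 = $1,400.00
  4.1% × $1,400.00 = $57.40

$57.40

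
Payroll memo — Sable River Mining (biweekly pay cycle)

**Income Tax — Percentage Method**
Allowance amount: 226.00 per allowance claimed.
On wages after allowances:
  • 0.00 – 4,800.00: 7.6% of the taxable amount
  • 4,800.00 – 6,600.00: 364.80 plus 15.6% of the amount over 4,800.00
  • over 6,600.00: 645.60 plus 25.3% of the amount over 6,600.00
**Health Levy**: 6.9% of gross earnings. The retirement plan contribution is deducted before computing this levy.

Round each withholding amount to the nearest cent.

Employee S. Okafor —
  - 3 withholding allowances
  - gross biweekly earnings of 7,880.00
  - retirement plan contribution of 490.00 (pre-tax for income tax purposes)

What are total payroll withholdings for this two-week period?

Income Tax: taxable = 7,880.00 − 490.00 − 3×226.00 = 6,712.00
  645.60 + 25.3% × (6,712.00 − 6,600.00) = 645.60 + 25.3% × 112.00 = 673.94
Health Levy: 6.9% × 7,390.00 = 509.91
Total: 673.94 + 509.91 = 1,183.85

1,183.85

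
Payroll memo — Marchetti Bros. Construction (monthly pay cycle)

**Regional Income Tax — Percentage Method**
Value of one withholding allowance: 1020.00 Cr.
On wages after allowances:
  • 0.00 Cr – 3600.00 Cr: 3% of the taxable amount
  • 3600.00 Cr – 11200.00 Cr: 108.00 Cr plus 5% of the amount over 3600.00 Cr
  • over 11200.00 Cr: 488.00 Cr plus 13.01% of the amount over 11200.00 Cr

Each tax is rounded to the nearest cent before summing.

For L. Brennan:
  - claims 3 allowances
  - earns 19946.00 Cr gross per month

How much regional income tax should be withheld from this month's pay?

1227.75 Cr

Regional Income Tax: taxable = 19946.00 Cr − 3×1020.00 Cr = 16886.00 Cr
  488.00 Cr + 13.01% × (16886.00 Cr − 11200.00 Cr) = 488.00 Cr + 13.01% × 5686.00 Cr = 1227.75 Cr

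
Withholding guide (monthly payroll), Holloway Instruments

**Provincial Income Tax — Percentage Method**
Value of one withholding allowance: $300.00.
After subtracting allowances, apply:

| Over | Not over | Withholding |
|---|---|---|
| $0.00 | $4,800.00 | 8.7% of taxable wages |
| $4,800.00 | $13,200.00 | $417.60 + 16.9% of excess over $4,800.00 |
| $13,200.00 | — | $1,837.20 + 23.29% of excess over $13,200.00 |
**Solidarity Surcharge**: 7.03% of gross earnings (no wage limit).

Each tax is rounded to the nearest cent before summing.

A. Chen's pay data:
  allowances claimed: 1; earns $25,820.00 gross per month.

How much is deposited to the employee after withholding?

Provincial Income Tax: taxable = $25,820.00 − 1×$300.00 = $25,520.00
  $1,837.20 + 23.29% × ($25,520.00 − $13,200.00) = $1,837.20 + 23.29% × $12,320.00 = $4,706.53
Solidarity Surcharge: 7.03% × $25,820.00 = $1,815.15
Total withheld: $4,706.53 + $1,815.15 = $6,521.68
Net pay: $25,820.00 − $6,521.68 = $19,298.32

$19,298.32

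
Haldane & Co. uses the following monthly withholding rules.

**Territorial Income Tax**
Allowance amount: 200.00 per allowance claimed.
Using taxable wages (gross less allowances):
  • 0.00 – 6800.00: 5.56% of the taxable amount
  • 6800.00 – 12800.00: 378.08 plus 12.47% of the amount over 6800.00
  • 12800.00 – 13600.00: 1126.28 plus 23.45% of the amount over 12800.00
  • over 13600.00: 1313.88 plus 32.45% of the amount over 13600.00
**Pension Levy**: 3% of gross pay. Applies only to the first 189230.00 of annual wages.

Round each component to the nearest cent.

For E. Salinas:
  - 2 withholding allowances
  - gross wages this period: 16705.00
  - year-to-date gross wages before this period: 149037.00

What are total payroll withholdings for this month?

Territorial Income Tax: taxable = 16705.00 − 2×200.00 = 16305.00
  1313.88 + 32.45% × (16305.00 − 13600.00) = 1313.88 + 32.45% × 2705.00 = 2191.65
Pension Levy: 3% × 16705.00 = 501.15
Total: 2191.65 + 501.15 = 2692.80

2692.80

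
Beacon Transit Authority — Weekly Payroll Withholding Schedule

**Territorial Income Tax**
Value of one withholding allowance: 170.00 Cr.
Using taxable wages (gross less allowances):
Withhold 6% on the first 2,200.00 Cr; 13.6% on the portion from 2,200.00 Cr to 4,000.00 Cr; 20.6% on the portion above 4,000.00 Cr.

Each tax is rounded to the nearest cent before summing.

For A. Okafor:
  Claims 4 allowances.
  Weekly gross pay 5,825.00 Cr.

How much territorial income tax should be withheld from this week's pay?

Territorial Income Tax: taxable = 5,825.00 Cr − 4×170.00 Cr = 5,145.00 Cr
  376.80 Cr + 20.6% × (5,145.00 Cr − 4,000.00 Cr) = 376.80 Cr + 20.6% × 1,145.00 Cr = 612.67 Cr

612.67 Cr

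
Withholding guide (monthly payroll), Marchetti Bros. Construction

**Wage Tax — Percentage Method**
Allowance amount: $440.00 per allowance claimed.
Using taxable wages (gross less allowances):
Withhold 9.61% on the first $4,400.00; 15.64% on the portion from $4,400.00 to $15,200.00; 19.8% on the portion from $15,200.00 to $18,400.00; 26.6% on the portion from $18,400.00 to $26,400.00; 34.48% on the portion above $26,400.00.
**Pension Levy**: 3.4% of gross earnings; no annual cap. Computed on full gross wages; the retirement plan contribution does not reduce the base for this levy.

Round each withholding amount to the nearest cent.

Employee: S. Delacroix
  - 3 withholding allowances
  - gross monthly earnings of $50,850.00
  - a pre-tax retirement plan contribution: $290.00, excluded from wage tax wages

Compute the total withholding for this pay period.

$14,477.69

Wage Tax: taxable = $50,850.00 − $290.00 − 3×$440.00 = $49,240.00
  $4,873.56 + 34.48% × ($49,240.00 − $26,400.00) = $4,873.56 + 34.48% × $22,840.00 = $12,748.79
Pension Levy: 3.4% × $50,850.00 = $1,728.90
Total: $12,748.79 + $1,728.90 = $14,477.69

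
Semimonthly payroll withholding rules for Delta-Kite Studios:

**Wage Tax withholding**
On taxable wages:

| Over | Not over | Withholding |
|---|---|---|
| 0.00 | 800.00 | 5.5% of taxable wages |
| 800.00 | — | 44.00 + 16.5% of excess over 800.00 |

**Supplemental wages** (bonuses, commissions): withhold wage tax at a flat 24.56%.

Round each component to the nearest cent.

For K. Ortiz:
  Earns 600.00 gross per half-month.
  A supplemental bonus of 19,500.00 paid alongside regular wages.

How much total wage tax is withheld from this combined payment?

4,822.20

Wage Tax: taxable = 600.00
  5.5% × 600.00 = 33.00
Supplemental (24.56% flat on bonus): 24.56% × 19,500.00 = 4,789.20
Total wage tax: 33.00 + 4,789.20 = 4,822.20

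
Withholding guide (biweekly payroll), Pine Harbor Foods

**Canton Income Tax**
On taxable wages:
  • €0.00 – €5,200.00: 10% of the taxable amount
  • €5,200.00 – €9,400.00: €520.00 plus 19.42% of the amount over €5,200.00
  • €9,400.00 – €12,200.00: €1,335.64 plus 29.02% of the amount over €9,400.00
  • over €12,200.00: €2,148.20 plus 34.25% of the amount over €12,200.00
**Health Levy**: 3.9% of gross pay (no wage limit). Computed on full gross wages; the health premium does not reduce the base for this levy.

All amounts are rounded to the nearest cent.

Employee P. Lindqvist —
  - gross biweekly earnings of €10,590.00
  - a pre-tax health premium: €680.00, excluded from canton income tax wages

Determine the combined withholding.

Canton Income Tax: taxable = €10,590.00 − €680.00 = €9,910.00
  €1,335.64 + 29.02% × (€9,910.00 − €9,400.00) = €1,335.64 + 29.02% × €510.00 = €1,483.64
Health Levy: 3.9% × €10,590.00 = €413.01
Total: €1,483.64 + €413.01 = €1,896.65

€1,896.65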